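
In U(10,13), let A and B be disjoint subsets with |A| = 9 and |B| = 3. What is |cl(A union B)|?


|A union B| = 9 + 3 = 12 (disjoint).
In U(10,13), cl(S) = S if |S| < 10, else cl(S) = E.
Since 12 >= 10, cl(A union B) = E.
|cl(A union B)| = 13.

13


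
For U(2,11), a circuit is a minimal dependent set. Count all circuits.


In U(2,11), circuits are the (3)-element subsets.
Any set of 3 elements is dependent, and removing any one element gives
an independent set of size 2, so it is a minimal dependent set.
Number of circuits = C(11,3) = (11 * 10 * 9) / (1 * 2 * 3) = 165.

165


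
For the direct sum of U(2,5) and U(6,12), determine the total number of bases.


Bases of a direct sum M1 + M2: |B| = |B(M1)| * |B(M2)|.
|B(U(2,5))| = C(5,2) = 10.
|B(U(6,12))| = C(12,6) = 924.
Total bases = 10 * 924 = 9240.

9240


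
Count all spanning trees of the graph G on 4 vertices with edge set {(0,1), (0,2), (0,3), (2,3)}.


By Kirchhoff's matrix tree theorem, the number of spanning trees equals
the determinant of any cofactor of the Laplacian matrix L.
G has 4 vertices and 4 edges.
Computing the (3 x 3) cofactor determinant gives 3.

3


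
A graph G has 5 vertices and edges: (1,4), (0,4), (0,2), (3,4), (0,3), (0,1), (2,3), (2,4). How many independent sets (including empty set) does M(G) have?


An independent set in a graphic matroid is an acyclic edge subset.
G has 5 vertices and 8 edges.
Enumerate all 2^8 = 256 subsets, checking for acyclicity.
Total independent sets = 128.

128


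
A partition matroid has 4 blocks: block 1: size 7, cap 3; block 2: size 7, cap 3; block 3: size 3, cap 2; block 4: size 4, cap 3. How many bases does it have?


A basis picks exactly ci elements from block i.
Number of bases = product of C(|Si|, ci).
= C(7,3) * C(7,3) * C(3,2) * C(4,3)
= 35 * 35 * 3 * 4
= 14700.

14700


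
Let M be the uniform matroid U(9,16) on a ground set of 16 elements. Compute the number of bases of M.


Bases of U(9,16) are all 9-element subsets of the 16-element ground set.
Number of bases = C(16,9).
(16 choose 9) = 11440.

11440


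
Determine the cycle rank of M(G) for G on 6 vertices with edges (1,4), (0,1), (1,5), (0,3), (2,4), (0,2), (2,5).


Cycle rank (nullity) = |E| - r(M) = |E| - (|V| - c).
|E| = 7, |V| = 6, c = 1.
Nullity = 7 - (6 - 1) = 7 - 5 = 2.

2


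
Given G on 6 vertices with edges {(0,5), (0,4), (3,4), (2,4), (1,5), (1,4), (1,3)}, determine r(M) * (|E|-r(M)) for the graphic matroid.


r(M) = |V| - c = 6 - 1 = 5.
nullity = |E| - r(M) = 7 - 5 = 2.
Product = 5 * 2 = 10.

10


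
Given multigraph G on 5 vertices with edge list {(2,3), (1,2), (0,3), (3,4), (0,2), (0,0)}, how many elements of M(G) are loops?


In a graphic matroid, a loop is a self-loop edge (u,u) with rank 0.
Examining all 6 edges for self-loops...
Self-loops found: (0,0)
Number of loops = 1.

1


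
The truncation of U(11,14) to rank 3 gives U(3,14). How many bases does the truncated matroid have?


Truncating U(11,14) to rank 3 gives U(3,14).
Bases of U(3,14) are all 3-element subsets of 14 elements.
Number of bases = C(14,3) = (14 * 13 * 12) / (1 * 2 * 3) = 364.

364


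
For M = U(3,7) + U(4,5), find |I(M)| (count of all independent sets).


For a direct sum, |I(M1+M2)| = |I(M1)| * |I(M2)|.
|I(U(3,7))| = sum C(7,k) for k=0..3 = 64.
|I(U(4,5))| = sum C(5,k) for k=0..4 = 31.
Total = 64 * 31 = 1984.

1984


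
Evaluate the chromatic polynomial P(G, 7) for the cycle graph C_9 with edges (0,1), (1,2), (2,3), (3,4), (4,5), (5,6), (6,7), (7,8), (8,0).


P(C_9, k) = (k-1)^9 + (-1)^9*(k-1).
P(7) = (6)^9 - 6
= 10077696 - 6 = 10077690.

10077690


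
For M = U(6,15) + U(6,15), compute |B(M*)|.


(M1+M2)* = M1* + M2*.
M1* = U(9,15), bases: C(15,9) = 5005.
M2* = U(9,15), bases: C(15,9) = 5005.
|B(M*)| = 5005 * 5005 = 25050025.

25050025


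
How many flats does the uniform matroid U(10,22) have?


Flats of U(10,22): every subset of size < 10 is a flat, plus E itself.
Count = (22 choose 0) + (22 choose 1) + (22 choose 2) + (22 choose 3) + (22 choose 4) + (22 choose 5) + (22 choose 6) + (22 choose 7) + (22 choose 8) + (22 choose 9) + 1
     = 1 + 22 + 231 + 1540 + 7315 + 26334 + 74613 + 170544 + 319770 + 497420 + 1
     = 1097791.

1097791


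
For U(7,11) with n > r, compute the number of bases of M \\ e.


Deleting e from U(7,11) gives U(7,10) since n > r.
Bases of U(7,10) = C(10,7) = 10! / (7! * 3!) = 120.

120


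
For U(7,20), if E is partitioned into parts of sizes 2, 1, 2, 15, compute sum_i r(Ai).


r(Ai) = min(|Ai|, 7) for each part.
Sum = min(2,7) + min(1,7) + min(2,7) + min(15,7)
    = 2 + 1 + 2 + 7
    = 12.

12


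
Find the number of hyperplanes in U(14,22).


Hyperplanes of U(14,22) are flats of rank 13.
In a uniform matroid, these are exactly the (13)-element subsets.
Count = C(22,13) = 497420.

497420


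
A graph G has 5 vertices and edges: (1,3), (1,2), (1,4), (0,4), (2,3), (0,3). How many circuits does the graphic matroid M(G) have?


A circuit in a graphic matroid = edge set of a simple cycle.
G has 5 vertices and 6 edges.
Enumerating all minimal edge subsets forming cycles...
Total circuits found: 3.

3


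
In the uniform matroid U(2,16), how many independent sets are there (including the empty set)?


Independent sets of U(2,16) are all subsets of size <= 2.
Count = (16 choose 0) + (16 choose 1) + (16 choose 2)
     = 1 + 16 + 120
     = 137.

137


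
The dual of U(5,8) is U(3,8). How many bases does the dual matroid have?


The dual of U(r,n) is U(n-r, n) = U(3,8).
Bases of U(3,8) are all (3)-element subsets.
|B(M*)| = C(8,3) = (8 * 7 * 6) / (1 * 2 * 3) = 56.

56


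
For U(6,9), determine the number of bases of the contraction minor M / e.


Contracting e from U(6,9) gives U(5,8).
Bases of U(5,8) = C(8,5) = 56.

56


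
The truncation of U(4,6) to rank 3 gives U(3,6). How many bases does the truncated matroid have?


Truncating U(4,6) to rank 3 gives U(3,6).
Bases of U(3,6) are all 3-element subsets of 6 elements.
Number of bases = (6 choose 3) = 20.

20


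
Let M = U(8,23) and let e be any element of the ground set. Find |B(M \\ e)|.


Deleting e from U(8,23) gives U(8,22) since n > r.
Bases of U(8,22) = (22 choose 8) = 319770.

319770


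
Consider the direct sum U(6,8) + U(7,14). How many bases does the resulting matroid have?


Bases of a direct sum M1 + M2: |B| = |B(M1)| * |B(M2)|.
|B(U(6,8))| = C(8,6) = 28.
|B(U(7,14))| = C(14,7) = 3432.
Total bases = 28 * 3432 = 96096.

96096


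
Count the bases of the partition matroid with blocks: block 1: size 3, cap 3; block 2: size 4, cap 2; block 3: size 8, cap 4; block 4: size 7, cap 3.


A basis picks exactly ci elements from block i.
Number of bases = product of C(|Si|, ci).
= C(3,3) * C(4,2) * C(8,4) * C(7,3)
= 1 * 6 * 70 * 35
= 14700.

14700


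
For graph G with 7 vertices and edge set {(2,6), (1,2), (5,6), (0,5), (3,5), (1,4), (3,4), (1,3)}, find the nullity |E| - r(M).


Cycle rank (nullity) = |E| - r(M) = |E| - (|V| - c).
|E| = 8, |V| = 7, c = 1.
Nullity = 8 - (7 - 1) = 8 - 6 = 2.

2


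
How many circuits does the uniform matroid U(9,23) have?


In U(9,23), circuits are the (10)-element subsets.
Any set of 10 elements is dependent, and removing any one element gives
an independent set of size 9, so it is a minimal dependent set.
Number of circuits = C(23,10) = 23! / (10! * 13!) = 1144066.

1144066


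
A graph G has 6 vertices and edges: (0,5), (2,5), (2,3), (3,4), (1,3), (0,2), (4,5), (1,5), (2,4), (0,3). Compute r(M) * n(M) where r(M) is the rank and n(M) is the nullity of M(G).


r(M) = |V| - c = 6 - 1 = 5.
nullity = |E| - r(M) = 10 - 5 = 5.
Product = 5 * 5 = 25.

25


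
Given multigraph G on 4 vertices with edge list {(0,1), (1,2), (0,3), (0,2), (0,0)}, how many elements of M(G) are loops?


In a graphic matroid, a loop is a self-loop edge (u,u) with rank 0.
Examining all 5 edges for self-loops...
Self-loops found: (0,0)
Number of loops = 1.

1


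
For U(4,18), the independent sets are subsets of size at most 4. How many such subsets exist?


Independent sets of U(4,18) are all subsets of size <= 4.
Count = C(18,0) + C(18,1) + C(18,2) + C(18,3) + C(18,4)
     = 1 + 18 + 153 + 816 + 3060
     = 4048.

4048


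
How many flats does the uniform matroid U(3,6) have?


Flats of U(3,6): every subset of size < 3 is a flat, plus E itself.
Count = C(6,0) + C(6,1) + C(6,2) + 1
     = 1 + 6 + 15 + 1
     = 23.

23


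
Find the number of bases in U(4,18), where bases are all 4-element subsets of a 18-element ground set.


Bases of U(4,18) are all 4-element subsets of the 18-element ground set.
Number of bases = C(18,4).
C(18,4) = (18 * 17 * 16 * 15) / (1 * 2 * 3 * 4) = 3060.

3060


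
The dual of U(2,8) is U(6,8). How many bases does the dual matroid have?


The dual of U(r,n) is U(n-r, n) = U(6,8).
Bases of U(6,8) are all (6)-element subsets.
|B(M*)| = (8 choose 6) = 28.

28


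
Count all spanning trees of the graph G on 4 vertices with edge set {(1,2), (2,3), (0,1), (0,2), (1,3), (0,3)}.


By Kirchhoff's matrix tree theorem, the number of spanning trees equals
the determinant of any cofactor of the Laplacian matrix L.
G has 4 vertices and 6 edges.
Computing the (3 x 3) cofactor determinant gives 16.

16


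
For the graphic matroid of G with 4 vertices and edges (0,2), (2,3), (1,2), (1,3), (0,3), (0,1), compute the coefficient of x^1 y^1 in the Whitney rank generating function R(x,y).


R(x,y) = sum over A in 2^E of x^(r(E)-r(A)) * y^(|A|-r(A)).
G has 4 vertices, 6 edges. r(E) = 3.
Enumerate all 2^6 = 64 subsets.
Count subsets with r(E)-r(A)=1 and |A|-r(A)=1: 4.

4


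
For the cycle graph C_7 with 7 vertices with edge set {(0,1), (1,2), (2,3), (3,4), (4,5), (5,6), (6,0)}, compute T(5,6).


T(C_7; x,y) = x + x^2 + ... + x^(6) + y.
T(5,6) = 5^1 + 5^2 + 5^3 + 5^4 + 5^5 + 5^6 + 6
= 5 + 25 + 125 + 625 + 3125 + 15625 + 6
= 19536.

19536


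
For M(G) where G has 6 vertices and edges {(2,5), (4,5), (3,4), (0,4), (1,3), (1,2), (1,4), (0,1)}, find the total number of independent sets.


An independent set in a graphic matroid is an acyclic edge subset.
G has 6 vertices and 8 edges.
Enumerate all 2^8 = 256 subsets, checking for acyclicity.
Total independent sets = 177.

177


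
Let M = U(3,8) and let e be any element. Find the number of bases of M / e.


Contracting e from U(3,8) gives U(2,7).
Bases of U(2,7) = C(7,2) = 7! / (2! * 5!) = 21.

21


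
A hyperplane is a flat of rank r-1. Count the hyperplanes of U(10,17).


Hyperplanes of U(10,17) are flats of rank 9.
In a uniform matroid, these are exactly the (9)-element subsets.
Count = C(17,9) = 17! / (9! * 8!) = 24310.

24310


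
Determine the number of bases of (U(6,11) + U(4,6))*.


(M1+M2)* = M1* + M2*.
M1* = U(5,11), bases: C(11,5) = 462.
M2* = U(2,6), bases: C(6,2) = 15.
|B(M*)| = 462 * 15 = 6930.

6930


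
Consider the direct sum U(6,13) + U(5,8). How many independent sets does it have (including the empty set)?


For a direct sum, |I(M1+M2)| = |I(M1)| * |I(M2)|.
|I(U(6,13))| = sum C(13,k) for k=0..6 = 4096.
|I(U(5,8))| = sum C(8,k) for k=0..5 = 219.
Total = 4096 * 219 = 897024.

897024


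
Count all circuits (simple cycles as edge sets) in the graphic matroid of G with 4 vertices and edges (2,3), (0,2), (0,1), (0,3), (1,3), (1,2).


A circuit in a graphic matroid = edge set of a simple cycle.
G has 4 vertices and 6 edges.
Enumerating all minimal edge subsets forming cycles...
Total circuits found: 7.

7


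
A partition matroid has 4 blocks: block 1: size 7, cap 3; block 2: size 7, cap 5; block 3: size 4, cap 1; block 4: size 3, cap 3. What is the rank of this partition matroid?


Rank of a partition matroid = sum of min(|Si|, ci) for each block.
= min(7,3) + min(7,5) + min(4,1) + min(3,3)
= 3 + 5 + 1 + 3
= 12.

12


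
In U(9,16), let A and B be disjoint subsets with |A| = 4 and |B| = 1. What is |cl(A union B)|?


|A union B| = 4 + 1 = 5 (disjoint).
In U(9,16), cl(S) = S if |S| < 9, else cl(S) = E.
Since 5 < 9, cl(A union B) = A union B.
|cl(A union B)| = 5.

5


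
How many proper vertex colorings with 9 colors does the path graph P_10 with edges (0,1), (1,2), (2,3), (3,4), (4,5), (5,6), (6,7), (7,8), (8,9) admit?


P(P_10, k) = k * (k-1)^(9).
P(9) = 9 * 8^9 = 9 * 134217728 = 1207959552.

1207959552


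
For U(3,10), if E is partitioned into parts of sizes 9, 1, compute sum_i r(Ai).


r(Ai) = min(|Ai|, 3) for each part.
Sum = min(9,3) + min(1,3)
    = 3 + 1
    = 4.

4


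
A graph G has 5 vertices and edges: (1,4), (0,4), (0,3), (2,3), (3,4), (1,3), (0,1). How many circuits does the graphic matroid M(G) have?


A circuit in a graphic matroid = edge set of a simple cycle.
G has 5 vertices and 7 edges.
Enumerating all minimal edge subsets forming cycles...
Total circuits found: 7.

7


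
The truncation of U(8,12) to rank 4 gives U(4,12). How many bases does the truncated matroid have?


Truncating U(8,12) to rank 4 gives U(4,12).
Bases of U(4,12) are all 4-element subsets of 12 elements.
Number of bases = (12 choose 4) = 495.

495


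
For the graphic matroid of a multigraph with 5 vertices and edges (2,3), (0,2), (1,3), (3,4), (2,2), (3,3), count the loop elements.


In a graphic matroid, a loop is a self-loop edge (u,u) with rank 0.
Examining all 6 edges for self-loops...
Self-loops found: (2,2), (3,3)
Number of loops = 2.

2


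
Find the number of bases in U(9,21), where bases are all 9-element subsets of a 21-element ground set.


Bases of U(9,21) are all 9-element subsets of the 21-element ground set.
Number of bases = C(21,9).
C(21,9) = 21! / (9! * 12!) = 293930.

293930


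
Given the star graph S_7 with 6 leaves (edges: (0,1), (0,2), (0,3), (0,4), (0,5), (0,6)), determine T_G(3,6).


A star on 7 vertices is a tree with 6 edges.
T(x,y) = x^(6) for any tree.
T(3,6) = 3^6 = 729.

729


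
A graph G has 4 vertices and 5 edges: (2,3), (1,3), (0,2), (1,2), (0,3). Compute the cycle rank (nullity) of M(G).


Cycle rank (nullity) = |E| - r(M) = |E| - (|V| - c).
|E| = 5, |V| = 4, c = 1.
Nullity = 5 - (4 - 1) = 5 - 3 = 2.

2


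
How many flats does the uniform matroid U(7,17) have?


Flats of U(7,17): every subset of size < 7 is a flat, plus E itself.
Count = (17 choose 0) + (17 choose 1) + (17 choose 2) + (17 choose 3) + (17 choose 4) + (17 choose 5) + (17 choose 6) + 1
     = 1 + 17 + 136 + 680 + 2380 + 6188 + 12376 + 1
     = 21779.

21779


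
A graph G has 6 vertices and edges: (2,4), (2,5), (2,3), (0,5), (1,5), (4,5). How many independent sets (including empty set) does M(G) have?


An independent set in a graphic matroid is an acyclic edge subset.
G has 6 vertices and 6 edges.
Enumerate all 2^6 = 64 subsets, checking for acyclicity.
Total independent sets = 56.

56


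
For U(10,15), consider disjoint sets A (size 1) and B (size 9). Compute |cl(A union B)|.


|A union B| = 1 + 9 = 10 (disjoint).
In U(10,15), cl(S) = S if |S| < 10, else cl(S) = E.
Since 10 >= 10, cl(A union B) = E.
|cl(A union B)| = 15.

15


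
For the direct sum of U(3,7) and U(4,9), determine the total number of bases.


Bases of a direct sum M1 + M2: |B| = |B(M1)| * |B(M2)|.
|B(U(3,7))| = C(7,3) = 35.
|B(U(4,9))| = C(9,4) = 126.
Total bases = 35 * 126 = 4410.

4410


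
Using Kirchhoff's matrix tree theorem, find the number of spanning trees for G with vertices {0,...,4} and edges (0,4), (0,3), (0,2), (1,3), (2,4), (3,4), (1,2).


By Kirchhoff's matrix tree theorem, the number of spanning trees equals
the determinant of any cofactor of the Laplacian matrix L.
G has 5 vertices and 7 edges.
Computing the (4 x 4) cofactor determinant gives 24.

24


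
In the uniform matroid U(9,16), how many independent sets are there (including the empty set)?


Independent sets of U(9,16) are all subsets of size <= 9.
Count = (16 choose 0) + (16 choose 1) + (16 choose 2) + (16 choose 3) + (16 choose 4) + (16 choose 5) + (16 choose 6) + (16 choose 7) + (16 choose 8) + (16 choose 9)
     = 1 + 16 + 120 + 560 + 1820 + 4368 + 8008 + 11440 + 12870 + 11440
     = 50643.

50643


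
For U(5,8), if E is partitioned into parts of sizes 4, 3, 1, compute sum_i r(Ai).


r(Ai) = min(|Ai|, 5) for each part.
Sum = min(4,5) + min(3,5) + min(1,5)
    = 4 + 3 + 1
    = 8.

8


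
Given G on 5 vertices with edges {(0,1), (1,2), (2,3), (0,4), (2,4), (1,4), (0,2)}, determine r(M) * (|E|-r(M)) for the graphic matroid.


r(M) = |V| - c = 5 - 1 = 4.
nullity = |E| - r(M) = 7 - 4 = 3.
Product = 4 * 3 = 12.

12


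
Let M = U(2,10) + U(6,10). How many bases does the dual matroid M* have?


(M1+M2)* = M1* + M2*.
M1* = U(8,10), bases: C(10,8) = 45.
M2* = U(4,10), bases: C(10,4) = 210.
|B(M*)| = 45 * 210 = 9450.

9450


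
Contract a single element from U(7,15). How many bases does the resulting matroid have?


Contracting e from U(7,15) gives U(6,14).
Bases of U(6,14) = C(14,6) = 3003.

3003


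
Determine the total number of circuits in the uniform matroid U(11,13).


In U(11,13), circuits are the (12)-element subsets.
Any set of 12 elements is dependent, and removing any one element gives
an independent set of size 11, so it is a minimal dependent set.
Number of circuits = C(13,12) = 13! / (12! * 1!) = 13.

13


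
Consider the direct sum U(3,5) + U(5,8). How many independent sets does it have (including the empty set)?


For a direct sum, |I(M1+M2)| = |I(M1)| * |I(M2)|.
|I(U(3,5))| = sum C(5,k) for k=0..3 = 26.
|I(U(5,8))| = sum C(8,k) for k=0..5 = 219.
Total = 26 * 219 = 5694.

5694


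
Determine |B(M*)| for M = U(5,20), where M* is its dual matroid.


The dual of U(r,n) is U(n-r, n) = U(15,20).
Bases of U(15,20) are all (15)-element subsets.
|B(M*)| = C(20,15) = 20! / (15! * 5!) = 15504.

15504


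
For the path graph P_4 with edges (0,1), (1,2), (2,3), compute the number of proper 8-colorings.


P(P_4, k) = k * (k-1)^(3).
P(8) = 8 * 7^3 = 8 * 343 = 2744.

2744


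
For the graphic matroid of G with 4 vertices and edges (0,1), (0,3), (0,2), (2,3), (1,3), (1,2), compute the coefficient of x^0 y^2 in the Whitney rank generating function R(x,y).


R(x,y) = sum over A in 2^E of x^(r(E)-r(A)) * y^(|A|-r(A)).
G has 4 vertices, 6 edges. r(E) = 3.
Enumerate all 2^6 = 64 subsets.
Count subsets with r(E)-r(A)=0 and |A|-r(A)=2: 6.

6


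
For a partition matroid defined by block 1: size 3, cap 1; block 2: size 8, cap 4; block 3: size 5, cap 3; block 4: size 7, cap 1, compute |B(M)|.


A basis picks exactly ci elements from block i.
Number of bases = product of C(|Si|, ci).
= C(3,1) * C(8,4) * C(5,3) * C(7,1)
= 3 * 70 * 10 * 7
= 14700.

14700


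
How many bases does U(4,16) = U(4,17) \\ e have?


Deleting e from U(4,17) gives U(4,16) since n > r.
Bases of U(4,16) = C(16,4) = (16 * 15 * 14 * 13) / (1 * 2 * 3 * 4) = 1820.

1820


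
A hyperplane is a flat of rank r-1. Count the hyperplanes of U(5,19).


Hyperplanes of U(5,19) are flats of rank 4.
In a uniform matroid, these are exactly the (4)-element subsets.
Count = C(19,4) = 19! / (4! * 15!) = 3876.

3876


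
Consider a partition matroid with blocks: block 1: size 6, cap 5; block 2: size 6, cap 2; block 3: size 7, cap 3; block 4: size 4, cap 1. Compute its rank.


Rank of a partition matroid = sum of min(|Si|, ci) for each block.
= min(6,5) + min(6,2) + min(7,3) + min(4,1)
= 5 + 2 + 3 + 1
= 11.

11


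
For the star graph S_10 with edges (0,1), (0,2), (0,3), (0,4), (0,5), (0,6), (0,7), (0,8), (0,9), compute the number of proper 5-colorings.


P(tree, k) = k * (k-1)^(9) for any tree on 10 vertices.
P(5) = 5 * 4^9 = 5 * 262144 = 1310720.

1310720


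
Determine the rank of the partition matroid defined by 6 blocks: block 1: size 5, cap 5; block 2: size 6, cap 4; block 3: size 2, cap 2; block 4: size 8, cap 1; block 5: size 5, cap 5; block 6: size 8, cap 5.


Rank of a partition matroid = sum of min(|Si|, ci) for each block.
= min(5,5) + min(6,4) + min(2,2) + min(8,1) + min(5,5) + min(8,5)
= 5 + 4 + 2 + 1 + 5 + 5
= 22.

22


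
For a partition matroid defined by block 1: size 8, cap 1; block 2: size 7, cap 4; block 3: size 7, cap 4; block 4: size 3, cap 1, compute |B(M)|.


A basis picks exactly ci elements from block i.
Number of bases = product of C(|Si|, ci).
= C(8,1) * C(7,4) * C(7,4) * C(3,1)
= 8 * 35 * 35 * 3
= 29400.

29400


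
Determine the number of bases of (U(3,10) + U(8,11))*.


(M1+M2)* = M1* + M2*.
M1* = U(7,10), bases: C(10,7) = 120.
M2* = U(3,11), bases: C(11,3) = 165.
|B(M*)| = 120 * 165 = 19800.

19800


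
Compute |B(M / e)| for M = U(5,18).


Contracting e from U(5,18) gives U(4,17).
Bases of U(4,17) = C(17,4) = 17! / (4! * 13!) = 2380.

2380


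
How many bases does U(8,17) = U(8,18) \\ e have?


Deleting e from U(8,18) gives U(8,17) since n > r.
Bases of U(8,17) = C(17,8) = 17! / (8! * 9!) = 24310.

24310


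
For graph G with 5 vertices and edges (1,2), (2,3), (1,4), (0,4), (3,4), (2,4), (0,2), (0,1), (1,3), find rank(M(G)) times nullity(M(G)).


r(M) = |V| - c = 5 - 1 = 4.
nullity = |E| - r(M) = 9 - 4 = 5.
Product = 4 * 5 = 20.

20


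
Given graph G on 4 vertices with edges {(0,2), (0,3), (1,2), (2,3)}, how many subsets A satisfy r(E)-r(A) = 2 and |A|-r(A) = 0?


R(x,y) = sum over A in 2^E of x^(r(E)-r(A)) * y^(|A|-r(A)).
G has 4 vertices, 4 edges. r(E) = 3.
Enumerate all 2^4 = 16 subsets.
Count subsets with r(E)-r(A)=2 and |A|-r(A)=0: 4.

4


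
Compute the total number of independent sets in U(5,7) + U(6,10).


For a direct sum, |I(M1+M2)| = |I(M1)| * |I(M2)|.
|I(U(5,7))| = sum C(7,k) for k=0..5 = 120.
|I(U(6,10))| = sum C(10,k) for k=0..6 = 848.
Total = 120 * 848 = 101760.

101760


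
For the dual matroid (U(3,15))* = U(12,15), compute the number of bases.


The dual of U(r,n) is U(n-r, n) = U(12,15).
Bases of U(12,15) are all (12)-element subsets.
|B(M*)| = C(15,12) = 15! / (12! * 3!) = 455.

455


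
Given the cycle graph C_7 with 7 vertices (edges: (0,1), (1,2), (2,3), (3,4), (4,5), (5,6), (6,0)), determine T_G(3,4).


T(C_7; x,y) = x + x^2 + ... + x^(6) + y.
T(3,4) = 3^1 + 3^2 + 3^3 + 3^4 + 3^5 + 3^6 + 4
= 3 + 9 + 27 + 81 + 243 + 729 + 4
= 1096.

1096


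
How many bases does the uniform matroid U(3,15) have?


Bases of U(3,15) are all 3-element subsets of the 15-element ground set.
Number of bases = C(15,3).
C(15,3) = 15! / (3! * 12!) = 455.

455


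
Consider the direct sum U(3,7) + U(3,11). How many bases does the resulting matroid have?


Bases of a direct sum M1 + M2: |B| = |B(M1)| * |B(M2)|.
|B(U(3,7))| = C(7,3) = 35.
|B(U(3,11))| = C(11,3) = 165.
Total bases = 35 * 165 = 5775.

5775


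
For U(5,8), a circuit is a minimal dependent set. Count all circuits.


In U(5,8), circuits are the (6)-element subsets.
Any set of 6 elements is dependent, and removing any one element gives
an independent set of size 5, so it is a minimal dependent set.
Number of circuits = (8 choose 6) = 28.

28


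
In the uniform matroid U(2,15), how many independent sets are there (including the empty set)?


Independent sets of U(2,15) are all subsets of size <= 2.
Count = (15 choose 0) + (15 choose 1) + (15 choose 2)
     = 1 + 15 + 105
     = 121.

121


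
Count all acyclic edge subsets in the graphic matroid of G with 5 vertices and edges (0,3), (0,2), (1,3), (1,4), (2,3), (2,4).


An independent set in a graphic matroid is an acyclic edge subset.
G has 5 vertices and 6 edges.
Enumerate all 2^6 = 64 subsets, checking for acyclicity.
Total independent sets = 52.

52


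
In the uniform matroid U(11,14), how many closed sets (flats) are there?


Flats of U(11,14): every subset of size < 11 is a flat, plus E itself.
Count = C(14,0) + C(14,1) + C(14,2) + C(14,3) + C(14,4) + C(14,5) + C(14,6) + C(14,7) + C(14,8) + C(14,9) + C(14,10) + 1
     = 1 + 14 + 91 + 364 + 1001 + 2002 + 3003 + 3432 + 3003 + 2002 + 1001 + 1
     = 15915.

15915


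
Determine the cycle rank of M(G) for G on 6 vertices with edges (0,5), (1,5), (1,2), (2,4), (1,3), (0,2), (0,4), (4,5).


Cycle rank (nullity) = |E| - r(M) = |E| - (|V| - c).
|E| = 8, |V| = 6, c = 1.
Nullity = 8 - (6 - 1) = 8 - 5 = 3.

3


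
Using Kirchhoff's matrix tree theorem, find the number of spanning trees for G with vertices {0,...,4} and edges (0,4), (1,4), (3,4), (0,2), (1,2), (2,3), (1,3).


By Kirchhoff's matrix tree theorem, the number of spanning trees equals
the determinant of any cofactor of the Laplacian matrix L.
G has 5 vertices and 7 edges.
Computing the (4 x 4) cofactor determinant gives 24.

24


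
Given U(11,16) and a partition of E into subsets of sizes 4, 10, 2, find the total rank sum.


r(Ai) = min(|Ai|, 11) for each part.
Sum = min(4,11) + min(10,11) + min(2,11)
    = 4 + 10 + 2
    = 16.

16


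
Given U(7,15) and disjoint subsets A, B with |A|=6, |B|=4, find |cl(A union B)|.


|A union B| = 6 + 4 = 10 (disjoint).
In U(7,15), cl(S) = S if |S| < 7, else cl(S) = E.
Since 10 >= 7, cl(A union B) = E.
|cl(A union B)| = 15.

15


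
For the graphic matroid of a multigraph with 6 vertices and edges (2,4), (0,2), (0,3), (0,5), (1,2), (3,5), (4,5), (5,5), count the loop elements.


In a graphic matroid, a loop is a self-loop edge (u,u) with rank 0.
Examining all 8 edges for self-loops...
Self-loops found: (5,5)
Number of loops = 1.

1


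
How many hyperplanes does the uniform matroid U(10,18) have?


Hyperplanes of U(10,18) are flats of rank 9.
In a uniform matroid, these are exactly the (9)-element subsets.
Count = C(18,9) = 48620.

48620


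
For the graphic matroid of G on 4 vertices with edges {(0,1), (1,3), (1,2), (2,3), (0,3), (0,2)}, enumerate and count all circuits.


A circuit in a graphic matroid = edge set of a simple cycle.
G has 4 vertices and 6 edges.
Enumerating all minimal edge subsets forming cycles...
Total circuits found: 7.

7


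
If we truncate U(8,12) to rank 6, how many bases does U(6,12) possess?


Truncating U(8,12) to rank 6 gives U(6,12).
Bases of U(6,12) are all 6-element subsets of 12 elements.
Number of bases = (12 choose 6) = 924.

924


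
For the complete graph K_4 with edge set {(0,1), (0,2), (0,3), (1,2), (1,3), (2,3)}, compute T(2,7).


T(K_4; x,y) = x^3 + 3x^2 + 4xy + 2x + y^3 + 3y^2 + 2y.
Substituting x=2, y=7:
= 8 + 12 + 56 + 4 + 343 + 147 + 14
= 584.

584


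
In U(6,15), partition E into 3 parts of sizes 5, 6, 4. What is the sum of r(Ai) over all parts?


r(Ai) = min(|Ai|, 6) for each part.
Sum = min(5,6) + min(6,6) + min(4,6)
    = 5 + 6 + 4
    = 15.

15


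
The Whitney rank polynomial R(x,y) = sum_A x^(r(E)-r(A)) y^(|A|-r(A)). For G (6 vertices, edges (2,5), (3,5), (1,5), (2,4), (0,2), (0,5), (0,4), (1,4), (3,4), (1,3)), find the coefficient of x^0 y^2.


R(x,y) = sum over A in 2^E of x^(r(E)-r(A)) * y^(|A|-r(A)).
G has 6 vertices, 10 edges. r(E) = 5.
Enumerate all 2^10 = 1024 subsets.
Count subsets with r(E)-r(A)=0 and |A|-r(A)=2: 116.

116


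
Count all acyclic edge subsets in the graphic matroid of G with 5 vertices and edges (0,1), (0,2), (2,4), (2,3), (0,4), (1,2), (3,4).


An independent set in a graphic matroid is an acyclic edge subset.
G has 5 vertices and 7 edges.
Enumerate all 2^7 = 128 subsets, checking for acyclicity.
Total independent sets = 82.

82


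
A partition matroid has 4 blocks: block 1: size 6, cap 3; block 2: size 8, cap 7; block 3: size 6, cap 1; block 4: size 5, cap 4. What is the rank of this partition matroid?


Rank of a partition matroid = sum of min(|Si|, ci) for each block.
= min(6,3) + min(8,7) + min(6,1) + min(5,4)
= 3 + 7 + 1 + 4
= 15.

15


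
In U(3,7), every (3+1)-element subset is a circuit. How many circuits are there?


In U(3,7), circuits are the (4)-element subsets.
Any set of 4 elements is dependent, and removing any one element gives
an independent set of size 3, so it is a minimal dependent set.
Number of circuits = C(7,4) = 7! / (4! * 3!) = 35.

35


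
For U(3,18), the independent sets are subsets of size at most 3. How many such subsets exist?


Independent sets of U(3,18) are all subsets of size <= 3.
Count = (18 choose 0) + (18 choose 1) + (18 choose 2) + (18 choose 3)
     = 1 + 18 + 153 + 816
     = 988.

988


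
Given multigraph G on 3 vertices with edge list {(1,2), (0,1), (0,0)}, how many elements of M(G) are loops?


In a graphic matroid, a loop is a self-loop edge (u,u) with rank 0.
Examining all 3 edges for self-loops...
Self-loops found: (0,0)
Number of loops = 1.

1


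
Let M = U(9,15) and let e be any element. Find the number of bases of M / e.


Contracting e from U(9,15) gives U(8,14).
Bases of U(8,14) = (14 choose 8) = 3003.

3003


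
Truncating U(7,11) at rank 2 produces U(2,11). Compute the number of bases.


Truncating U(7,11) to rank 2 gives U(2,11).
Bases of U(2,11) are all 2-element subsets of 11 elements.
Number of bases = C(11,2) = 11! / (2! * 9!) = 55.

55


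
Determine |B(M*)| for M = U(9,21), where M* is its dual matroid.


The dual of U(r,n) is U(n-r, n) = U(12,21).
Bases of U(12,21) are all (12)-element subsets.
|B(M*)| = C(21,12) = 293930.

293930


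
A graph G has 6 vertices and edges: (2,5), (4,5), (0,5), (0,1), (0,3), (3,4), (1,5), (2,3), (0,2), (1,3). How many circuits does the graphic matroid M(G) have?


A circuit in a graphic matroid = edge set of a simple cycle.
G has 6 vertices and 10 edges.
Enumerating all minimal edge subsets forming cycles...
Total circuits found: 22.

22


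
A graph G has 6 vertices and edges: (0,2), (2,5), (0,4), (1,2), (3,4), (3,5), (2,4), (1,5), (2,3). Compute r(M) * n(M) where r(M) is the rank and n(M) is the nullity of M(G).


r(M) = |V| - c = 6 - 1 = 5.
nullity = |E| - r(M) = 9 - 5 = 4.
Product = 5 * 4 = 20.

20


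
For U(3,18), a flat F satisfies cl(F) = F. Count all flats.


Flats of U(3,18): every subset of size < 3 is a flat, plus E itself.
Count = (18 choose 0) + (18 choose 1) + (18 choose 2) + 1
     = 1 + 18 + 153 + 1
     = 173.

173


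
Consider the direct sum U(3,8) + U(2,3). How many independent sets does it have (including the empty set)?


For a direct sum, |I(M1+M2)| = |I(M1)| * |I(M2)|.
|I(U(3,8))| = sum C(8,k) for k=0..3 = 93.
|I(U(2,3))| = sum C(3,k) for k=0..2 = 7.
Total = 93 * 7 = 651.

651


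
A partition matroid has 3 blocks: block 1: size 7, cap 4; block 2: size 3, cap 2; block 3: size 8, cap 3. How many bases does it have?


A basis picks exactly ci elements from block i.
Number of bases = product of C(|Si|, ci).
= C(7,4) * C(3,2) * C(8,3)
= 35 * 3 * 56
= 5880.

5880


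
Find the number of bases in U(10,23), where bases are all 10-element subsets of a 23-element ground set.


Bases of U(10,23) are all 10-element subsets of the 23-element ground set.
Number of bases = C(23,10).
(23 choose 10) = 1144066.

1144066


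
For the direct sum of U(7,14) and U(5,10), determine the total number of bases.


Bases of a direct sum M1 + M2: |B| = |B(M1)| * |B(M2)|.
|B(U(7,14))| = C(14,7) = 3432.
|B(U(5,10))| = C(10,5) = 252.
Total bases = 3432 * 252 = 864864.

864864


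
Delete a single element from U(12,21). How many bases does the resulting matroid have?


Deleting e from U(12,21) gives U(12,20) since n > r.
Bases of U(12,20) = (20 choose 12) = 125970.

125970


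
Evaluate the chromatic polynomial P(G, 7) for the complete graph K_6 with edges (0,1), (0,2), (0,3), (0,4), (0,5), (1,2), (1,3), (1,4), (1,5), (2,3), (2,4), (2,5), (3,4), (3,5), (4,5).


P(K_6, k) = k(k-1)(k-2)...(k-5).
P(7) = (7) * (6) * (5) * (4) * (3) * (2) = 5040.

5040


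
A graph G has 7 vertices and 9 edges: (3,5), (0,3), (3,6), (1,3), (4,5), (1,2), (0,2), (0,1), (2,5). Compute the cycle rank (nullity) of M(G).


Cycle rank (nullity) = |E| - r(M) = |E| - (|V| - c).
|E| = 9, |V| = 7, c = 1.
Nullity = 9 - (7 - 1) = 9 - 6 = 3.

3


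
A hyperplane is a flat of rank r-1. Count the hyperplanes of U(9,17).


Hyperplanes of U(9,17) are flats of rank 8.
In a uniform matroid, these are exactly the (8)-element subsets.
Count = C(17,8) = 24310.

24310


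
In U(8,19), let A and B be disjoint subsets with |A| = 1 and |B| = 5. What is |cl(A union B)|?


|A union B| = 1 + 5 = 6 (disjoint).
In U(8,19), cl(S) = S if |S| < 8, else cl(S) = E.
Since 6 < 8, cl(A union B) = A union B.
|cl(A union B)| = 6.

6


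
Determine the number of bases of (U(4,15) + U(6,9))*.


(M1+M2)* = M1* + M2*.
M1* = U(11,15), bases: C(15,11) = 1365.
M2* = U(3,9), bases: C(9,3) = 84.
|B(M*)| = 1365 * 84 = 114660.

114660


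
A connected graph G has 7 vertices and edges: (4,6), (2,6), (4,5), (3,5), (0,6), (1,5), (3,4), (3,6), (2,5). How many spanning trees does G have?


By Kirchhoff's matrix tree theorem, the number of spanning trees equals
the determinant of any cofactor of the Laplacian matrix L.
G has 7 vertices and 9 edges.
Computing the (6 x 6) cofactor determinant gives 24.

24


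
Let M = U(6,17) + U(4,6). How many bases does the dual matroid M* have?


(M1+M2)* = M1* + M2*.
M1* = U(11,17), bases: C(17,11) = 12376.
M2* = U(2,6), bases: C(6,2) = 15.
|B(M*)| = 12376 * 15 = 185640.

185640


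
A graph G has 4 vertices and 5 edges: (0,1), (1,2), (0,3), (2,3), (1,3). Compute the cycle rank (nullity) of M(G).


Cycle rank (nullity) = |E| - r(M) = |E| - (|V| - c).
|E| = 5, |V| = 4, c = 1.
Nullity = 5 - (4 - 1) = 5 - 3 = 2.

2


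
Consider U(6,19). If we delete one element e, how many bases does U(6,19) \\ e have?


Deleting e from U(6,19) gives U(6,18) since n > r.
Bases of U(6,18) = C(18,6) = 18564.

18564


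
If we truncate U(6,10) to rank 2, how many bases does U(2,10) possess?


Truncating U(6,10) to rank 2 gives U(2,10).
Bases of U(2,10) are all 2-element subsets of 10 elements.
Number of bases = (10 choose 2) = 45.

45


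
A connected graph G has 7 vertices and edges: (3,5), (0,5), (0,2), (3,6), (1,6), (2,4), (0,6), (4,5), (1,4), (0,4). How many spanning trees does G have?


By Kirchhoff's matrix tree theorem, the number of spanning trees equals
the determinant of any cofactor of the Laplacian matrix L.
G has 7 vertices and 10 edges.
Computing the (6 x 6) cofactor determinant gives 89.

89


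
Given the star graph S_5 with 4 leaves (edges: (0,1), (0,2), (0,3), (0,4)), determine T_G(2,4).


A star on 5 vertices is a tree with 4 edges.
T(x,y) = x^(4) for any tree.
T(2,4) = 2^4 = 16.

16


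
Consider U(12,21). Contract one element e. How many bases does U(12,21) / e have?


Contracting e from U(12,21) gives U(11,20).
Bases of U(11,20) = C(20,11) = 167960.

167960


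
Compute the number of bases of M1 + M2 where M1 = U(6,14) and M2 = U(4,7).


Bases of a direct sum M1 + M2: |B| = |B(M1)| * |B(M2)|.
|B(U(6,14))| = C(14,6) = 3003.
|B(U(4,7))| = C(7,4) = 35.
Total bases = 3003 * 35 = 105105.

105105


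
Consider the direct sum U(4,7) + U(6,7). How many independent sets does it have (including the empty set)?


For a direct sum, |I(M1+M2)| = |I(M1)| * |I(M2)|.
|I(U(4,7))| = sum C(7,k) for k=0..4 = 99.
|I(U(6,7))| = sum C(7,k) for k=0..6 = 127.
Total = 99 * 127 = 12573.

12573


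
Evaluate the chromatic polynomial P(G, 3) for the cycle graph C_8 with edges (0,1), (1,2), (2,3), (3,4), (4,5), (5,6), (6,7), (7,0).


P(C_8, k) = (k-1)^8 + (-1)^8*(k-1).
P(3) = (2)^8 + 2
= 256 + 2 = 258.

258


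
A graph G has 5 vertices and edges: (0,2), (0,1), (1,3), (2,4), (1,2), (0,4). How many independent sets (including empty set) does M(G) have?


An independent set in a graphic matroid is an acyclic edge subset.
G has 5 vertices and 6 edges.
Enumerate all 2^6 = 64 subsets, checking for acyclicity.
Total independent sets = 48.

48


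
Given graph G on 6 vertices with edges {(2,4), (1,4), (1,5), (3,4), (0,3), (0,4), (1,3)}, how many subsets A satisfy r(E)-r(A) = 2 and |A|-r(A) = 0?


R(x,y) = sum over A in 2^E of x^(r(E)-r(A)) * y^(|A|-r(A)).
G has 6 vertices, 7 edges. r(E) = 5.
Enumerate all 2^7 = 128 subsets.
Count subsets with r(E)-r(A)=2 and |A|-r(A)=0: 33.

33


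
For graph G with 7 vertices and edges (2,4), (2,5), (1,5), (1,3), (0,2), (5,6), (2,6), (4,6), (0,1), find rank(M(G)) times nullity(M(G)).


r(M) = |V| - c = 7 - 1 = 6.
nullity = |E| - r(M) = 9 - 6 = 3.
Product = 6 * 3 = 18.

18


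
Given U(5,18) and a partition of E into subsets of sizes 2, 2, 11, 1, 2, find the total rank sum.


r(Ai) = min(|Ai|, 5) for each part.
Sum = min(2,5) + min(2,5) + min(11,5) + min(1,5) + min(2,5)
    = 2 + 2 + 5 + 1 + 2
    = 12.

12


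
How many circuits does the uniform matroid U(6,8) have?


In U(6,8), circuits are the (7)-element subsets.
Any set of 7 elements is dependent, and removing any one element gives
an independent set of size 6, so it is a minimal dependent set.
Number of circuits = C(8,7) = 8! / (7! * 1!) = 8.

8


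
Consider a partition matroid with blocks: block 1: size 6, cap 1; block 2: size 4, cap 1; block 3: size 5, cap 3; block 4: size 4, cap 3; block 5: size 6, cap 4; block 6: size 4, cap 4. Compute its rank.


Rank of a partition matroid = sum of min(|Si|, ci) for each block.
= min(6,1) + min(4,1) + min(5,3) + min(4,3) + min(6,4) + min(4,4)
= 1 + 1 + 3 + 3 + 4 + 4
= 16.

16


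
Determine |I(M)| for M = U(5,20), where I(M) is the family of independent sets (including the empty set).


Independent sets of U(5,20) are all subsets of size <= 5.
Count = C(20,0) + C(20,1) + C(20,2) + C(20,3) + C(20,4) + C(20,5)
     = 1 + 20 + 190 + 1140 + 4845 + 15504
     = 21700.

21700


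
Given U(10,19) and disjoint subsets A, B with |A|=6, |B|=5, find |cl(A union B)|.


|A union B| = 6 + 5 = 11 (disjoint).
In U(10,19), cl(S) = S if |S| < 10, else cl(S) = E.
Since 11 >= 10, cl(A union B) = E.
|cl(A union B)| = 19.

19


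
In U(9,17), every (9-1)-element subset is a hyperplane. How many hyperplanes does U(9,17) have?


Hyperplanes of U(9,17) are flats of rank 8.
In a uniform matroid, these are exactly the (8)-element subsets.
Count = C(17,8) = 17! / (8! * 9!) = 24310.

24310


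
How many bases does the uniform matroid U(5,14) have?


Bases of U(5,14) are all 5-element subsets of the 14-element ground set.
Number of bases = C(14,5).
C(14,5) = 2002.

2002


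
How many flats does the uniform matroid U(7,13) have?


Flats of U(7,13): every subset of size < 7 is a flat, plus E itself.
Count = C(13,0) + C(13,1) + C(13,2) + C(13,3) + C(13,4) + C(13,5) + C(13,6) + 1
     = 1 + 13 + 78 + 286 + 715 + 1287 + 1716 + 1
     = 4097.

4097


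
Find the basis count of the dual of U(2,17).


The dual of U(r,n) is U(n-r, n) = U(15,17).
Bases of U(15,17) are all (15)-element subsets.
|B(M*)| = (17 choose 15) = 136.

136


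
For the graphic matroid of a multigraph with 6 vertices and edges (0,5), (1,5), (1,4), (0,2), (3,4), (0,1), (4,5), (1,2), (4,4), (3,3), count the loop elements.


In a graphic matroid, a loop is a self-loop edge (u,u) with rank 0.
Examining all 10 edges for self-loops...
Self-loops found: (4,4), (3,3)
Number of loops = 2.

2


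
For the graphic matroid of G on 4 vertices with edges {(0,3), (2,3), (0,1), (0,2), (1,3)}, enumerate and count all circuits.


A circuit in a graphic matroid = edge set of a simple cycle.
G has 4 vertices and 5 edges.
Enumerating all minimal edge subsets forming cycles...
Total circuits found: 3.

3


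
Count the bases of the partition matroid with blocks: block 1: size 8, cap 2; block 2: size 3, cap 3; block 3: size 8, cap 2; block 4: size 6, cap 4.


A basis picks exactly ci elements from block i.
Number of bases = product of C(|Si|, ci).
= C(8,2) * C(3,3) * C(8,2) * C(6,4)
= 28 * 1 * 28 * 15
= 11760.

11760


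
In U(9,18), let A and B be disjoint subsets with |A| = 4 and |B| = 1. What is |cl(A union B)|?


|A union B| = 4 + 1 = 5 (disjoint).
In U(9,18), cl(S) = S if |S| < 9, else cl(S) = E.
Since 5 < 9, cl(A union B) = A union B.
|cl(A union B)| = 5.

5
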